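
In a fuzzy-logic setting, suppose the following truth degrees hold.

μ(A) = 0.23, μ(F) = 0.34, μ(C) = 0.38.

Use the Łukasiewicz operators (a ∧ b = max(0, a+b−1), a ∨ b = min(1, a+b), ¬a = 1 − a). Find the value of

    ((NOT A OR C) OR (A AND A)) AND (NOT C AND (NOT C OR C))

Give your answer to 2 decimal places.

0.62

NOT A = 1 − 0.23 = 0.77
NOT A OR C = min(1, a+b) on (0.77, 0.38) = 1.00
A AND A = max(0, a+b−1) on (0.23, 0.23) = 0.00
(NOT A OR C) OR (A AND A) = min(1, a+b) on (1.00, 0.00) = 1.00
NOT C = 1 − 0.38 = 0.62
NOT C = 1 − 0.38 = 0.62
NOT C OR C = min(1, a+b) on (0.62, 0.38) = 1.00
NOT C AND (NOT C OR C) = max(0, a+b−1) on (0.62, 1.00) = 0.62
((NOT A OR C) OR (A AND A)) AND (NOT C AND (NOT C OR C)) = max(0, a+b−1) on (1.00, 0.62) = 0.62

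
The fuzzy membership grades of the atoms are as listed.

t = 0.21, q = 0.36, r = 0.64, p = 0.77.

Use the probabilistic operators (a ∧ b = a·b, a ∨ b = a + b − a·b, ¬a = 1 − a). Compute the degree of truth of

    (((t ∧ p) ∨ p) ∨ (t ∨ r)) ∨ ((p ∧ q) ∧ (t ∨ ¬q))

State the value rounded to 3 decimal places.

0.956

t ∧ p = a·b on (0.2100, 0.7700) = 0.1617
(t ∧ p) ∨ p = a + b − a·b on (0.1617, 0.7700) = 0.8072
t ∨ r = a + b − a·b on (0.2100, 0.6400) = 0.7156
((t ∧ p) ∨ p) ∨ (t ∨ r) = a + b − a·b on (0.8072, 0.7156) = 0.9452
p ∧ q = a·b on (0.7700, 0.3600) = 0.2772
¬q = 1 − 0.3600 = 0.6400
t ∨ ¬q = a + b − a·b on (0.2100, 0.6400) = 0.7156
(p ∧ q) ∧ (t ∨ ¬q) = a·b on (0.2772, 0.7156) = 0.1984
(((t ∧ p) ∨ p) ∨ (t ∨ r)) ∨ ((p ∧ q) ∧ (t ∨ ¬q)) = a + b − a·b on (0.9452, 0.1984) = 0.9560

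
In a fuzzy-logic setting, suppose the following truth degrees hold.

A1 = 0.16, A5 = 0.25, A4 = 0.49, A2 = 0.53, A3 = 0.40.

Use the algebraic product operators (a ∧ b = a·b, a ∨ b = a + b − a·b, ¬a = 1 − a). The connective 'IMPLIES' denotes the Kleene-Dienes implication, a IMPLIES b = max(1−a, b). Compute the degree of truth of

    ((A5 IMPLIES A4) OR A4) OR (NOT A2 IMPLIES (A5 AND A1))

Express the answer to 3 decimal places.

A5 IMPLIES A4  [Kleene-Dienes: max(1−a, b)] with a=0.2500, b=0.4900 → 0.7500
(A5 IMPLIES A4) OR A4 = a + b − a·b on (0.7500, 0.4900) = 0.8725
NOT A2 = 1 − 0.5300 = 0.4700
A5 AND A1 = a·b on (0.2500, 0.1600) = 0.0400
NOT A2 IMPLIES (A5 AND A1)  [Kleene-Dienes: max(1−a, b)] with a=0.4700, b=0.0400 → 0.5300
((A5 IMPLIES A4) OR A4) OR (NOT A2 IMPLIES (A5 AND A1)) = a + b − a·b on (0.8725, 0.5300) = 0.9401

0.940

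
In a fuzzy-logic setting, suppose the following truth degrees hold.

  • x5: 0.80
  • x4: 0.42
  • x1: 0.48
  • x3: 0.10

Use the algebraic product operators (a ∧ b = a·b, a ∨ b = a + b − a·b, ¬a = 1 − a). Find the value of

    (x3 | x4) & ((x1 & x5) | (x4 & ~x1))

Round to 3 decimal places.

x3 | x4 = a + b − a·b on (0.1000, 0.4200) = 0.4780
x1 & x5 = a·b on (0.4800, 0.8000) = 0.3840
~x1 = 1 − 0.4800 = 0.5200
x4 & ~x1 = a·b on (0.4200, 0.5200) = 0.2184
(x1 & x5) | (x4 & ~x1) = a + b − a·b on (0.3840, 0.2184) = 0.5185
(x3 | x4) & ((x1 & x5) | (x4 & ~x1)) = a·b on (0.4780, 0.5185) = 0.2479

0.248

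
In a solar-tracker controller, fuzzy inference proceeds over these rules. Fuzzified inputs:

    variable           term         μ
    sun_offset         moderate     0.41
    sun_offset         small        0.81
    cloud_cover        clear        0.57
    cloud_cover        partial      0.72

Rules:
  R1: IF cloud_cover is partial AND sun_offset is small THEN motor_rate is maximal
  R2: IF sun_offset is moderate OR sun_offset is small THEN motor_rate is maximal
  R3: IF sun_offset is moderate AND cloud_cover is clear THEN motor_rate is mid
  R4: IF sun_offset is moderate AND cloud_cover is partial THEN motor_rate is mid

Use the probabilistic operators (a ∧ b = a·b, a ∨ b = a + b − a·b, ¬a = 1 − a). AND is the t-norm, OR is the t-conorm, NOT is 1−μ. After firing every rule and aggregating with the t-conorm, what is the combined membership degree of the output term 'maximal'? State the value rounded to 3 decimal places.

R1: partial=0.72, small=0.81; AND[a·b] → w = 0.5832
R2: moderate=0.41, small=0.81; OR[a + b − a·b] → w = 0.8879
R3: moderate=0.41, clear=0.57; AND[a·b] → w = 0.2337
R4: moderate=0.41, partial=0.72; AND[a·b] → w = 0.2952
Rules with consequent 'maximal': {R1, R2} → strengths 0.5832, 0.8879
Aggregate via t-conorm [a + b − a·b]: 0.9533

0.953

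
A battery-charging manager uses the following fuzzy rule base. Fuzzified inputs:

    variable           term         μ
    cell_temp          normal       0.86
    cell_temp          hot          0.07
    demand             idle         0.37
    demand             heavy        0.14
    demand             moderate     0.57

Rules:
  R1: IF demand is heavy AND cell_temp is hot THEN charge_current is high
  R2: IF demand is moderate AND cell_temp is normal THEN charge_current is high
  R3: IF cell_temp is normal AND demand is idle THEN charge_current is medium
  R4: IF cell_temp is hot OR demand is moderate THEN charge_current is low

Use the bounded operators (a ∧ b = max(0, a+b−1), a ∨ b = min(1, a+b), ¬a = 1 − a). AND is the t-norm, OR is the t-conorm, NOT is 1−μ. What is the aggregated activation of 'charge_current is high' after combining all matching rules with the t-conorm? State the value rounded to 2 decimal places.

R1: heavy=0.14, hot=0.07; AND[max(0, a+b−1)] → w = 0.00
R2: moderate=0.57, normal=0.86; AND[max(0, a+b−1)] → w = 0.43
R3: normal=0.86, idle=0.37; AND[max(0, a+b−1)] → w = 0.23
R4: hot=0.07, moderate=0.57; OR[min(1, a+b)] → w = 0.64
Rules with consequent 'high': {R1, R2} → strengths 0.00, 0.43
Aggregate via t-conorm [min(1, a+b)]: 0.43

0.43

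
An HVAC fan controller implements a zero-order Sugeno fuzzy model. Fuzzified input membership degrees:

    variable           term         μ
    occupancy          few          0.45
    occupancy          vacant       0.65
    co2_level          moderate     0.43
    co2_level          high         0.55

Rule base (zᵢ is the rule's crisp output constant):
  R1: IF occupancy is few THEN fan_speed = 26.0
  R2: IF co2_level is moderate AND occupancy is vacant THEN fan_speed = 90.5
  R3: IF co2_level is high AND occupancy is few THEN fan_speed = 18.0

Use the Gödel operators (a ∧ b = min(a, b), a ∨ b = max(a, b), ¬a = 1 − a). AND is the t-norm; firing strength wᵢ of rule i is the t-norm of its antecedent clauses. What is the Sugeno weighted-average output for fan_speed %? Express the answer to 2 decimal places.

R1 (z=26.0): few=0.45 → w = 0.45
R2 (z=90.5): moderate=0.43, vacant=0.65; AND[min(a, b)] → w = 0.43
R3 (z=18.0): high=0.55, few=0.45; AND[min(a, b)] → w = 0.45
Weighted average = (0.45·26.0 + 0.43·90.5 + 0.45·18.0) / (0.45 + 0.43 + 0.45)
  = 58.7150 / 1.3300 = 44.15

44.15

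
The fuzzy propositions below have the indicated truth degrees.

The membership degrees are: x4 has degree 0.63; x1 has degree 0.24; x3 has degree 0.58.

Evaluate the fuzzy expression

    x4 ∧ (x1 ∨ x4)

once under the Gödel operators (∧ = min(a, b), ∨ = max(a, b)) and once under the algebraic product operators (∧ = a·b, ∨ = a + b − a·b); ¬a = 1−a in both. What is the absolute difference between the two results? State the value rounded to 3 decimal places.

0.177

Under Gödel:
  x1 ∨ x4 = max(a, b) on (0.24, 0.63) = 0.63
  x4 ∧ (x1 ∨ x4) = min(a, b) on (0.63, 0.63) = 0.63
  → value = 0.6300
Under algebraic product:
  x1 ∨ x4 = a + b − a·b on (0.2400, 0.6300) = 0.7188
  x4 ∧ (x1 ∨ x4) = a·b on (0.6300, 0.7188) = 0.4528
  → value = 0.4528
|0.6300 − 0.4528| = 0.177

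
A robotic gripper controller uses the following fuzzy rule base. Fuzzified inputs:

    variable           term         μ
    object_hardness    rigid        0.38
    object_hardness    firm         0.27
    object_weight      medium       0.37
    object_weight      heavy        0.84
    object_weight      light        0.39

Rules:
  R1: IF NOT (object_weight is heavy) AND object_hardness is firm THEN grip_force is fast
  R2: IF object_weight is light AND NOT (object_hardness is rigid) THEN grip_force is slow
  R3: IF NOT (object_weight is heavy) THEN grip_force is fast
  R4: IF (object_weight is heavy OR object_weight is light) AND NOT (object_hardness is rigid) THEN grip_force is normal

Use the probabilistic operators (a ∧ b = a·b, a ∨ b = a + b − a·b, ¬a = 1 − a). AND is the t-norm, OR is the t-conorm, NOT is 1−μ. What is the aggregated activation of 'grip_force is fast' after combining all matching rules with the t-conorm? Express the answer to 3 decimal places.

0.196

R1: ¬heavy=1−0.84=0.16, firm=0.27; AND[a·b] → w = 0.0432
R2: light=0.39, ¬rigid=1−0.38=0.62; AND[a·b] → w = 0.2418
R3: ¬heavy=1−0.84=0.16 → w = 0.1600
R4: (heavy=0.84 OR light=0.39) = 0.9024; AND[a·b] with ¬rigid=1−0.38=0.62 → w = 0.5595
Rules with consequent 'fast': {R1, R3} → strengths 0.0432, 0.1600
Aggregate via t-conorm [a + b − a·b]: 0.1963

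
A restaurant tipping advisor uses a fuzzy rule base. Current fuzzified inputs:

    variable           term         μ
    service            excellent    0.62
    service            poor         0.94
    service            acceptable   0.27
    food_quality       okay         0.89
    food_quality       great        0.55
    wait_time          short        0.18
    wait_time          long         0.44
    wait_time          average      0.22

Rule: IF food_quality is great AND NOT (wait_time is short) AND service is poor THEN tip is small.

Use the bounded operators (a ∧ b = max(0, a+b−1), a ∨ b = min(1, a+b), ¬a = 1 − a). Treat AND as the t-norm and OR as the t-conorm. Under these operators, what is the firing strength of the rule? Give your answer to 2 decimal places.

0.31

firing strength: great=0.55, ¬short=1−0.18=0.82, poor=0.94; AND[max(0, a+b−1)] → w = 0.31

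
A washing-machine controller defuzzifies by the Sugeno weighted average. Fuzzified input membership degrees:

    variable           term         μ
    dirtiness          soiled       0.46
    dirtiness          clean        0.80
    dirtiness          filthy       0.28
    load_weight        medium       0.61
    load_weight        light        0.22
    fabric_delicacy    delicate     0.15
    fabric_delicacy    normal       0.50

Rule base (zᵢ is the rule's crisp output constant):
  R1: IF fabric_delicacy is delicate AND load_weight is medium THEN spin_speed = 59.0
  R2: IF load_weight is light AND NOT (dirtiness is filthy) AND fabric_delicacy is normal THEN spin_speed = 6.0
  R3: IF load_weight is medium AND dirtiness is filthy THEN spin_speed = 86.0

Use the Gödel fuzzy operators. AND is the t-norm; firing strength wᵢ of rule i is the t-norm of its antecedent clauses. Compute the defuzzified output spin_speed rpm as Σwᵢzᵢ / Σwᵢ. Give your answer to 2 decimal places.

52.69

R1 (z=59.0): delicate=0.15, medium=0.61; AND[min(a, b)] → w = 0.15
R2 (z=6.0): light=0.22, ¬filthy=1−0.28=0.72, normal=0.50; AND[min(a, b)] → w = 0.22
R3 (z=86.0): medium=0.61, filthy=0.28; AND[min(a, b)] → w = 0.28
Weighted average = (0.15·59.0 + 0.22·6.0 + 0.28·86.0) / (0.15 + 0.22 + 0.28)
  = 34.2500 / 0.6500 = 52.69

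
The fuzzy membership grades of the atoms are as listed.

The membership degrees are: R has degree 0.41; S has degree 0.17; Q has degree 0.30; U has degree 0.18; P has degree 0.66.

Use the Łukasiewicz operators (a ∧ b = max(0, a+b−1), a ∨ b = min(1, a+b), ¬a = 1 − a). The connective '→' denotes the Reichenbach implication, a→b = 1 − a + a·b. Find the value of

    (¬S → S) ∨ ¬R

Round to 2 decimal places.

¬S = 1 − 0.17 = 0.83
¬S → S  [Reichenbach: 1 − a + a·b] with a=0.83, b=0.17 → 0.31
¬R = 1 − 0.41 = 0.59
(¬S → S) ∨ ¬R = min(1, a+b) on (0.31, 0.59) = 0.90

0.90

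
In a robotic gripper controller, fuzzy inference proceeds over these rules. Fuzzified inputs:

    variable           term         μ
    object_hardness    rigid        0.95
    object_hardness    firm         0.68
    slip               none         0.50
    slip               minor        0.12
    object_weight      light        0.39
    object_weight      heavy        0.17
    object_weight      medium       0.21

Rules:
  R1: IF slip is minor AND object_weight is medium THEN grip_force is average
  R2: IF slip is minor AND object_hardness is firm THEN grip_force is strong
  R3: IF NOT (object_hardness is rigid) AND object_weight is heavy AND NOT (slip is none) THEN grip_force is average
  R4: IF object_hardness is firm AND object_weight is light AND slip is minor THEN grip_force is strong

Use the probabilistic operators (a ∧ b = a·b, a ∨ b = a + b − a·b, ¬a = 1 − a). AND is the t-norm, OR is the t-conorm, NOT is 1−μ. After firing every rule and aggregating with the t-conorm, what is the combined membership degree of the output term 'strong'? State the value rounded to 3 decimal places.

0.111

R1: minor=0.12, medium=0.21; AND[a·b] → w = 0.0252
R2: minor=0.12, firm=0.68; AND[a·b] → w = 0.0816
R3: ¬rigid=1−0.95=0.05, heavy=0.17, ¬none=1−0.50=0.50; AND[a·b] → w = 0.0043
R4: firm=0.68, light=0.39, minor=0.12; AND[a·b] → w = 0.0318
Rules with consequent 'strong': {R2, R4} → strengths 0.0816, 0.0318
Aggregate via t-conorm [a + b − a·b]: 0.1108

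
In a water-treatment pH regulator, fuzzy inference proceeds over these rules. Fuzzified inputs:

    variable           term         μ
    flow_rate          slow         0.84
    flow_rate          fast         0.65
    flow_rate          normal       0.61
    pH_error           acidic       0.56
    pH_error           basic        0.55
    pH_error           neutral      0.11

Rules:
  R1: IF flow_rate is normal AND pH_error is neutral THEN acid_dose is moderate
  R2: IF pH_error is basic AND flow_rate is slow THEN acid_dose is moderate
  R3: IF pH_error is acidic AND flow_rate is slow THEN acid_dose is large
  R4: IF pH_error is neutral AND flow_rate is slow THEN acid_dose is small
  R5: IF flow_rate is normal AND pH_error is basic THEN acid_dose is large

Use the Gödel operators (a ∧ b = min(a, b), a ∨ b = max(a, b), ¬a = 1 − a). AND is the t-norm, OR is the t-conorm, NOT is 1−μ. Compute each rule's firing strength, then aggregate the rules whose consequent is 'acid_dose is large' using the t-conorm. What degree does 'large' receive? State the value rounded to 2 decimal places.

R1: normal=0.61, neutral=0.11; AND[min(a, b)] → w = 0.11
R2: basic=0.55, slow=0.84; AND[min(a, b)] → w = 0.55
R3: acidic=0.56, slow=0.84; AND[min(a, b)] → w = 0.56
R4: neutral=0.11, slow=0.84; AND[min(a, b)] → w = 0.11
R5: normal=0.61, basic=0.55; AND[min(a, b)] → w = 0.55
Rules with consequent 'large': {R3, R5} → strengths 0.56, 0.55
Aggregate via t-conorm [max(a, b)]: 0.56

0.56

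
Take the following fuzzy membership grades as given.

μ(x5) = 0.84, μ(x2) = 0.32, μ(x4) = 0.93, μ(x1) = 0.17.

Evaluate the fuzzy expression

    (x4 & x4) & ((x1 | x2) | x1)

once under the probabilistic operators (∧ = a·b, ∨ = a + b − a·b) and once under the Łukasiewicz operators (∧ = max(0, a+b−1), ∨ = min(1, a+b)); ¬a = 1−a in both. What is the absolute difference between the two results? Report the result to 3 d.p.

Under probabilistic:
  x4 & x4 = a·b on (0.9300, 0.9300) = 0.8649
  x1 | x2 = a + b − a·b on (0.1700, 0.3200) = 0.4356
  (x1 | x2) | x1 = a + b − a·b on (0.4356, 0.1700) = 0.5315
  (x4 & x4) & ((x1 | x2) | x1) = a·b on (0.8649, 0.5315) = 0.4597
  → value = 0.4597
Under Łukasiewicz:
  x4 & x4 = max(0, a+b−1) on (0.93, 0.93) = 0.86
  x1 | x2 = min(1, a+b) on (0.17, 0.32) = 0.49
  (x1 | x2) | x1 = min(1, a+b) on (0.49, 0.17) = 0.66
  (x4 & x4) & ((x1 | x2) | x1) = max(0, a+b−1) on (0.86, 0.66) = 0.52
  → value = 0.5200
|0.4597 − 0.5200| = 0.060

0.060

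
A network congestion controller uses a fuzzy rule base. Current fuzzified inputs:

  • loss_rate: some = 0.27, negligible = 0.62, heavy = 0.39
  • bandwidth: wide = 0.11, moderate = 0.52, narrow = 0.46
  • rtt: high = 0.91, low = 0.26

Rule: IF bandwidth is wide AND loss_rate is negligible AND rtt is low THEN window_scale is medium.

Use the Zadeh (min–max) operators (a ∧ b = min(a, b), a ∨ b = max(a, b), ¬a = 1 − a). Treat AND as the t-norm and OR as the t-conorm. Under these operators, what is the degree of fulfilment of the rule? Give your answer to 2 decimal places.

firing strength: wide=0.11, negligible=0.62, low=0.26; AND[min(a, b)] → w = 0.11

0.11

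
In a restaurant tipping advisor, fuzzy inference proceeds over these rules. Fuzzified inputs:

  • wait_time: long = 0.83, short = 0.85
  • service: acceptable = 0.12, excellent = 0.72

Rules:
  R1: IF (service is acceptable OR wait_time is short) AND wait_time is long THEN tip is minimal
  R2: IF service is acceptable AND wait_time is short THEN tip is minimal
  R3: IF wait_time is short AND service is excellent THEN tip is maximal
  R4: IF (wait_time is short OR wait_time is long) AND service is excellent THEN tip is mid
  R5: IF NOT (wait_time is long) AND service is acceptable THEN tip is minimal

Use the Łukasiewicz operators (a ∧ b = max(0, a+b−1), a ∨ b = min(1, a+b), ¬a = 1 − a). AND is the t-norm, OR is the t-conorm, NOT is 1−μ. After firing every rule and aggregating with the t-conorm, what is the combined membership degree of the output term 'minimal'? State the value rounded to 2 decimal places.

0.80

R1: (acceptable=0.12 OR short=0.85) = 0.97; AND[max(0, a+b−1)] with long=0.83 → w = 0.80
R2: acceptable=0.12, short=0.85; AND[max(0, a+b−1)] → w = 0.00
R3: short=0.85, excellent=0.72; AND[max(0, a+b−1)] → w = 0.57
R4: (short=0.85 OR long=0.83) = 1.00; AND[max(0, a+b−1)] with excellent=0.72 → w = 0.72
R5: ¬long=1−0.83=0.17, acceptable=0.12; AND[max(0, a+b−1)] → w = 0.00
Rules with consequent 'minimal': {R1, R2, R5} → strengths 0.80, 0.00, 0.00
Aggregate via t-conorm [min(1, a+b)]: 0.80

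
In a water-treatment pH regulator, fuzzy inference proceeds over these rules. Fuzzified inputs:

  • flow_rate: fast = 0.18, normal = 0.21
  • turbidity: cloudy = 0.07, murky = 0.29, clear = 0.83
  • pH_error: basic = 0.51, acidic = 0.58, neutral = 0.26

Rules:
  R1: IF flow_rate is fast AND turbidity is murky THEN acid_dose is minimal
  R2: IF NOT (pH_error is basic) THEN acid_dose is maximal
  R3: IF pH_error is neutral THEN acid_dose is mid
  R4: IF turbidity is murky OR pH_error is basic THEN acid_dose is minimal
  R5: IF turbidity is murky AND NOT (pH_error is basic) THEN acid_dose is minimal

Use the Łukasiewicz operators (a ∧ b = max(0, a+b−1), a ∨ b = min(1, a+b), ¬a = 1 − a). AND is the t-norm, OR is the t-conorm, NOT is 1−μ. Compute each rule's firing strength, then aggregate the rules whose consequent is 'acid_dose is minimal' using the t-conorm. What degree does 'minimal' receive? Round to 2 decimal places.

R1: fast=0.18, murky=0.29; AND[max(0, a+b−1)] → w = 0.00
R2: ¬basic=1−0.51=0.49 → w = 0.49
R3: neutral=0.26 → w = 0.26
R4: murky=0.29, basic=0.51; OR[min(1, a+b)] → w = 0.80
R5: murky=0.29, ¬basic=1−0.51=0.49; AND[max(0, a+b−1)] → w = 0.00
Rules with consequent 'minimal': {R1, R4, R5} → strengths 0.00, 0.80, 0.00
Aggregate via t-conorm [min(1, a+b)]: 0.80

0.80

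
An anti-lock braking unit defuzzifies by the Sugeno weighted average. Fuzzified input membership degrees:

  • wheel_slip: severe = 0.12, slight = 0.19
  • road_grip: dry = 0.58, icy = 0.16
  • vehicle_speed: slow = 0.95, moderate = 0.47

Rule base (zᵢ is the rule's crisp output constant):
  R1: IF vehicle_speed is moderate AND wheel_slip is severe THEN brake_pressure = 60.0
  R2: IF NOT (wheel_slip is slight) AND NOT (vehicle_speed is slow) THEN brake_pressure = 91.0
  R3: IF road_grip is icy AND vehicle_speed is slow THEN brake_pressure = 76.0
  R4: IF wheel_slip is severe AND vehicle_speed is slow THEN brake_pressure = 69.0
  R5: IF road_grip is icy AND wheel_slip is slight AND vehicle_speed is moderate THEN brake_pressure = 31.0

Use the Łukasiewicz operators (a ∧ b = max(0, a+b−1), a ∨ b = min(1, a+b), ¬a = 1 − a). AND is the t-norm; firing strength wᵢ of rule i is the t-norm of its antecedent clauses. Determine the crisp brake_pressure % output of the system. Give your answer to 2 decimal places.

R1 (z=60.0): moderate=0.47, severe=0.12; AND[max(0, a+b−1)] → w = 0.00
R2 (z=91.0): ¬slight=1−0.19=0.81, ¬slow=1−0.95=0.05; AND[max(0, a+b−1)] → w = 0.00
R3 (z=76.0): icy=0.16, slow=0.95; AND[max(0, a+b−1)] → w = 0.11
R4 (z=69.0): severe=0.12, slow=0.95; AND[max(0, a+b−1)] → w = 0.07
R5 (z=31.0): icy=0.16, slight=0.19, moderate=0.47; AND[max(0, a+b−1)] → w = 0.00
Weighted average = (0.00·60.0 + 0.00·91.0 + 0.11·76.0 + 0.07·69.0 + 0.00·31.0) / (0.00 + 0.00 + 0.11 + 0.07 + 0.00)
  = 13.1900 / 0.1800 = 73.28

73.28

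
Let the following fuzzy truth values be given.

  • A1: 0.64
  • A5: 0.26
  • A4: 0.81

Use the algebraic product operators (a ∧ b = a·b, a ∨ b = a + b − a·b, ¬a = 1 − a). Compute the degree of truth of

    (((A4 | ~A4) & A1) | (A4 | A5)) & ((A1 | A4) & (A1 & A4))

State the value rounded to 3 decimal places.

~A4 = 1 − 0.8100 = 0.1900
A4 | ~A4 = a + b − a·b on (0.8100, 0.1900) = 0.8461
(A4 | ~A4) & A1 = a·b on (0.8461, 0.6400) = 0.5415
A4 | A5 = a + b − a·b on (0.8100, 0.2600) = 0.8594
((A4 | ~A4) & A1) | (A4 | A5) = a + b − a·b on (0.5415, 0.8594) = 0.9355
A1 | A4 = a + b − a·b on (0.6400, 0.8100) = 0.9316
A1 & A4 = a·b on (0.6400, 0.8100) = 0.5184
(A1 | A4) & (A1 & A4) = a·b on (0.9316, 0.5184) = 0.4829
(((A4 | ~A4) & A1) | (A4 | A5)) & ((A1 | A4) & (A1 & A4)) = a·b on (0.9355, 0.4829) = 0.4518

0.452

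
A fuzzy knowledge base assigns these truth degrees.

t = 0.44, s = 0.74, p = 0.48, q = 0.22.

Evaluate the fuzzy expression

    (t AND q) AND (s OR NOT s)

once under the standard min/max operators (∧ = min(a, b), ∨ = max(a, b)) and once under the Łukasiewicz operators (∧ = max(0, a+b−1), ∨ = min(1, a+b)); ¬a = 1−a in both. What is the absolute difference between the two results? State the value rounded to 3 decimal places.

0.220

Under standard min/max:
  t AND q = min(a, b) on (0.44, 0.22) = 0.22
  NOT s = 1 − 0.74 = 0.26
  s OR NOT s = max(a, b) on (0.74, 0.26) = 0.74
  (t AND q) AND (s OR NOT s) = min(a, b) on (0.22, 0.74) = 0.22
  → value = 0.2200
Under Łukasiewicz:
  t AND q = max(0, a+b−1) on (0.44, 0.22) = 0.00
  NOT s = 1 − 0.74 = 0.26
  s OR NOT s = min(1, a+b) on (0.74, 0.26) = 1.00
  (t AND q) AND (s OR NOT s) = max(0, a+b−1) on (0.00, 1.00) = 0.00
  → value = 0.0000
|0.2200 − 0.0000| = 0.220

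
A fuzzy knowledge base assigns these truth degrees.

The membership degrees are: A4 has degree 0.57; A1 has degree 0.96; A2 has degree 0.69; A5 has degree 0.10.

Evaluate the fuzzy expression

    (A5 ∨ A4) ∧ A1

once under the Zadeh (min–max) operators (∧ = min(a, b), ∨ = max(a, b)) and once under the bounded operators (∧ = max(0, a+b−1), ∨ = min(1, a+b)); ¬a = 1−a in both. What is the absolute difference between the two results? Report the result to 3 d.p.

0.060

Under Zadeh (min–max):
  A5 ∨ A4 = max(a, b) on (0.10, 0.57) = 0.57
  (A5 ∨ A4) ∧ A1 = min(a, b) on (0.57, 0.96) = 0.57
  → value = 0.5700
Under bounded:
  A5 ∨ A4 = min(1, a+b) on (0.10, 0.57) = 0.67
  (A5 ∨ A4) ∧ A1 = max(0, a+b−1) on (0.67, 0.96) = 0.63
  → value = 0.6300
|0.5700 − 0.6300| = 0.060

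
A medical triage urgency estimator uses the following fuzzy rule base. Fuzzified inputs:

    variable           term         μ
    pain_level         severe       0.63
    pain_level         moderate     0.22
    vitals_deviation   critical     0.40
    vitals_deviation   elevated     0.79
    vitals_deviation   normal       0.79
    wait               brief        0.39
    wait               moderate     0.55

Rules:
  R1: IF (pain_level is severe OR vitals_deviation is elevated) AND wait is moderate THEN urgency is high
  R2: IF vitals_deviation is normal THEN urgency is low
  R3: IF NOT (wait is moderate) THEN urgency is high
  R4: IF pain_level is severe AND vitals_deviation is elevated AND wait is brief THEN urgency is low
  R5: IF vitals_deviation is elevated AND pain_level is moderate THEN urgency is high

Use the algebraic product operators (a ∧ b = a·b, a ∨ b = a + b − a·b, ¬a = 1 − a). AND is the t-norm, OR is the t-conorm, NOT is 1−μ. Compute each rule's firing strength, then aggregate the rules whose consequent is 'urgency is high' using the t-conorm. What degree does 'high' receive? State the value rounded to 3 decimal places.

R1: (severe=0.63 OR elevated=0.79) = 0.9223; AND[a·b] with moderate=0.55 → w = 0.5073
R2: normal=0.79 → w = 0.7900
R3: ¬moderate=1−0.55=0.45 → w = 0.4500
R4: severe=0.63, elevated=0.79, brief=0.39; AND[a·b] → w = 0.1941
R5: elevated=0.79, moderate=0.22; AND[a·b] → w = 0.1738
Rules with consequent 'high': {R1, R3, R5} → strengths 0.5073, 0.4500, 0.1738
Aggregate via t-conorm [a + b − a·b]: 0.7761

0.776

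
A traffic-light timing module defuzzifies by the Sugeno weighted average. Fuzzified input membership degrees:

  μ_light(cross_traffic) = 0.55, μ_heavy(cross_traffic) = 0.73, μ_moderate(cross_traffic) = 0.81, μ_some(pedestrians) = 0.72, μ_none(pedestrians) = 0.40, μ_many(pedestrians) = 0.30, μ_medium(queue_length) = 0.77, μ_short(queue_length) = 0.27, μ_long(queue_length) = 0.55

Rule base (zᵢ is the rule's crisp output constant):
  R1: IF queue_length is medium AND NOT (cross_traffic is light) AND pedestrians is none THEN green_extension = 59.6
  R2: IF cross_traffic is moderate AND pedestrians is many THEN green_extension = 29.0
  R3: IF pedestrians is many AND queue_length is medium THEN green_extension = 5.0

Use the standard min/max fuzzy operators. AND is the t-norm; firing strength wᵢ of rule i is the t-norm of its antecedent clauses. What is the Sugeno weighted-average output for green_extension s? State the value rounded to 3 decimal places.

R1 (z=59.6): medium=0.77, ¬light=1−0.55=0.45, none=0.40; AND[min(a, b)] → w = 0.40
R2 (z=29.0): moderate=0.81, many=0.30; AND[min(a, b)] → w = 0.30
R3 (z=5.0): many=0.30, medium=0.77; AND[min(a, b)] → w = 0.30
Weighted average = (0.40·59.6 + 0.30·29.0 + 0.30·5.0) / (0.40 + 0.30 + 0.30)
  = 34.0400 / 1.0000 = 34.040

34.040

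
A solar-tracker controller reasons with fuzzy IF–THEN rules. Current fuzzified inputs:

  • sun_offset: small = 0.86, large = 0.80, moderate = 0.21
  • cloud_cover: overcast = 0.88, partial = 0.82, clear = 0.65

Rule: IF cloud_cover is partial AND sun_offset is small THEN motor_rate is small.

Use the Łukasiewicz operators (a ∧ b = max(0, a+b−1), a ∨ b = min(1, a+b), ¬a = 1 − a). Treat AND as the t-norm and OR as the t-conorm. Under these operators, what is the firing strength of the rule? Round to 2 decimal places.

firing strength: partial=0.82, small=0.86; AND[max(0, a+b−1)] → w = 0.68

0.68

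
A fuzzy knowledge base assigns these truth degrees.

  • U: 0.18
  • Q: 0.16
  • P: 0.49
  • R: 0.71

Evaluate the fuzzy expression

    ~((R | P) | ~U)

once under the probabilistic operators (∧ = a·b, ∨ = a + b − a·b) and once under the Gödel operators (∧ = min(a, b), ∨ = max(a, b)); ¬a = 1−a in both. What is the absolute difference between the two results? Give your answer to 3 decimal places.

Under probabilistic:
  R | P = a + b − a·b on (0.7100, 0.4900) = 0.8521
  ~U = 1 − 0.1800 = 0.8200
  (R | P) | ~U = a + b − a·b on (0.8521, 0.8200) = 0.9734
  ~((R | P) | ~U) = 1 − 0.9734 = 0.0266
  → value = 0.0266
Under Gödel:
  R | P = max(a, b) on (0.71, 0.49) = 0.71
  ~U = 1 − 0.18 = 0.82
  (R | P) | ~U = max(a, b) on (0.71, 0.82) = 0.82
  ~((R | P) | ~U) = 1 − 0.82 = 0.18
  → value = 0.1800
|0.0266 − 0.1800| = 0.153

0.153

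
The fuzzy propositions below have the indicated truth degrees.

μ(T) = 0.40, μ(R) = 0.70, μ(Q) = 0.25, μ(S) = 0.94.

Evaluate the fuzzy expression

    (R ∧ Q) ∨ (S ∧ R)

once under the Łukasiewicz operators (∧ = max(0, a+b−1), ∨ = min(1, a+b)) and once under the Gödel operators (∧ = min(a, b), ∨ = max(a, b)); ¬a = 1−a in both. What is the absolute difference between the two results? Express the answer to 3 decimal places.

Under Łukasiewicz:
  R ∧ Q = max(0, a+b−1) on (0.70, 0.25) = 0.00
  S ∧ R = max(0, a+b−1) on (0.94, 0.70) = 0.64
  (R ∧ Q) ∨ (S ∧ R) = min(1, a+b) on (0.00, 0.64) = 0.64
  → value = 0.6400
Under Gödel:
  R ∧ Q = min(a, b) on (0.70, 0.25) = 0.25
  S ∧ R = min(a, b) on (0.94, 0.70) = 0.70
  (R ∧ Q) ∨ (S ∧ R) = max(a, b) on (0.25, 0.70) = 0.70
  → value = 0.7000
|0.6400 − 0.7000| = 0.060

0.060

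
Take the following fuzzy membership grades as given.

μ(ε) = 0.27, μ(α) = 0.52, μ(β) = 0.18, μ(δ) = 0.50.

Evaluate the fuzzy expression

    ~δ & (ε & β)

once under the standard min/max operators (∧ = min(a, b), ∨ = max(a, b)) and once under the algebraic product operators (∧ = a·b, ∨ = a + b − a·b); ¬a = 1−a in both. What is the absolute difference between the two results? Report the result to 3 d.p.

Under standard min/max:
  ~δ = 1 − 0.50 = 0.50
  ε & β = min(a, b) on (0.27, 0.18) = 0.18
  ~δ & (ε & β) = min(a, b) on (0.50, 0.18) = 0.18
  → value = 0.1800
Under algebraic product:
  ~δ = 1 − 0.5000 = 0.5000
  ε & β = a·b on (0.2700, 0.1800) = 0.0486
  ~δ & (ε & β) = a·b on (0.5000, 0.0486) = 0.0243
  → value = 0.0243
|0.1800 − 0.0243| = 0.156

0.156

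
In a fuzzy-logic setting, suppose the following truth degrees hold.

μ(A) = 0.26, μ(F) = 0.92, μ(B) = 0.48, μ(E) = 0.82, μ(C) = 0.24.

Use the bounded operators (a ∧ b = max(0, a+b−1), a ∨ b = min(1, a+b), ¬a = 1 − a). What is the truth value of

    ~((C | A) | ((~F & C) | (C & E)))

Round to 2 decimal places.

C | A = min(1, a+b) on (0.24, 0.26) = 0.50
~F = 1 − 0.92 = 0.08
~F & C = max(0, a+b−1) on (0.08, 0.24) = 0.00
C & E = max(0, a+b−1) on (0.24, 0.82) = 0.06
(~F & C) | (C & E) = min(1, a+b) on (0.00, 0.06) = 0.06
(C | A) | ((~F & C) | (C & E)) = min(1, a+b) on (0.50, 0.06) = 0.56
~((C | A) | ((~F & C) | (C & E))) = 1 − 0.56 = 0.44

0.44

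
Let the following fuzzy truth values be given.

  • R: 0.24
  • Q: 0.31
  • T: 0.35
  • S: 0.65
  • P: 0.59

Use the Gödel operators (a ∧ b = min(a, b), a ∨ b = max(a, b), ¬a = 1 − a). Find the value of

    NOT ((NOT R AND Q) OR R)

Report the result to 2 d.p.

0.69

NOT R = 1 − 0.24 = 0.76
NOT R AND Q = min(a, b) on (0.76, 0.31) = 0.31
(NOT R AND Q) OR R = max(a, b) on (0.31, 0.24) = 0.31
NOT ((NOT R AND Q) OR R) = 1 − 0.31 = 0.69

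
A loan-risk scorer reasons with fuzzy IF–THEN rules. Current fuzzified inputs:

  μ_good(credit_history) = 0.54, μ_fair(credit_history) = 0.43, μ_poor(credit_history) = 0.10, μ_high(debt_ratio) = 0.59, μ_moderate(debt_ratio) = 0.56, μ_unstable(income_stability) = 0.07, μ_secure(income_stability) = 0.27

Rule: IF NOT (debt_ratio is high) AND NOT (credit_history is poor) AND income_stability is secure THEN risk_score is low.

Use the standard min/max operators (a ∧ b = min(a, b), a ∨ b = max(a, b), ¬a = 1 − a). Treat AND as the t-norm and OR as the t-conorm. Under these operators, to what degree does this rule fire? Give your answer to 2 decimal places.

0.27

firing strength: ¬high=1−0.59=0.41, ¬poor=1−0.10=0.90, secure=0.27; AND[min(a, b)] → w = 0.27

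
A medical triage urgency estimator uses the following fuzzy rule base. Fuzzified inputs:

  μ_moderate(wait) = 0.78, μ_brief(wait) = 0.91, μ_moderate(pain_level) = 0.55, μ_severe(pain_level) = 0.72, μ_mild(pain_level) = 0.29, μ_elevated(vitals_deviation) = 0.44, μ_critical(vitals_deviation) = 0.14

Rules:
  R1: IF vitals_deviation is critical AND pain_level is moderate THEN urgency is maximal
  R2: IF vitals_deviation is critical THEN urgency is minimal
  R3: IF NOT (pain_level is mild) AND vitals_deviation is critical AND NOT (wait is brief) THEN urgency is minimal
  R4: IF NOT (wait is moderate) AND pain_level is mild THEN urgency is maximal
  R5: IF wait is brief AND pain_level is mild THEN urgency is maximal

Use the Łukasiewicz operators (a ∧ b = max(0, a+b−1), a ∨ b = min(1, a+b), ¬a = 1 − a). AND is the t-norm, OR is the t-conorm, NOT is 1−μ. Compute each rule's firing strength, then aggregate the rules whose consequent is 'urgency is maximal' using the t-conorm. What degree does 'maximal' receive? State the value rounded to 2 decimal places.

R1: critical=0.14, moderate=0.55; AND[max(0, a+b−1)] → w = 0.00
R2: critical=0.14 → w = 0.14
R3: ¬mild=1−0.29=0.71, critical=0.14, ¬brief=1−0.91=0.09; AND[max(0, a+b−1)] → w = 0.00
R4: ¬moderate=1−0.78=0.22, mild=0.29; AND[max(0, a+b−1)] → w = 0.00
R5: brief=0.91, mild=0.29; AND[max(0, a+b−1)] → w = 0.20
Rules with consequent 'maximal': {R1, R4, R5} → strengths 0.00, 0.00, 0.20
Aggregate via t-conorm [min(1, a+b)]: 0.20

0.20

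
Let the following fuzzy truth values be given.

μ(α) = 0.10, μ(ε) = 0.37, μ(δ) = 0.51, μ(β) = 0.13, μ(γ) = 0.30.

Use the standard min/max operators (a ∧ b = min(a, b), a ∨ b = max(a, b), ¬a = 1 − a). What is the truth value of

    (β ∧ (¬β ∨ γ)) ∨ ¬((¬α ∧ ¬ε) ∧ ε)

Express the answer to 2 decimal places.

¬β = 1 − 0.13 = 0.87
¬β ∨ γ = max(a, b) on (0.87, 0.30) = 0.87
β ∧ (¬β ∨ γ) = min(a, b) on (0.13, 0.87) = 0.13
¬α = 1 − 0.10 = 0.90
¬ε = 1 − 0.37 = 0.63
¬α ∧ ¬ε = min(a, b) on (0.90, 0.63) = 0.63
(¬α ∧ ¬ε) ∧ ε = min(a, b) on (0.63, 0.37) = 0.37
¬((¬α ∧ ¬ε) ∧ ε) = 1 − 0.37 = 0.63
(β ∧ (¬β ∨ γ)) ∨ ¬((¬α ∧ ¬ε) ∧ ε) = max(a, b) on (0.13, 0.63) = 0.63

0.63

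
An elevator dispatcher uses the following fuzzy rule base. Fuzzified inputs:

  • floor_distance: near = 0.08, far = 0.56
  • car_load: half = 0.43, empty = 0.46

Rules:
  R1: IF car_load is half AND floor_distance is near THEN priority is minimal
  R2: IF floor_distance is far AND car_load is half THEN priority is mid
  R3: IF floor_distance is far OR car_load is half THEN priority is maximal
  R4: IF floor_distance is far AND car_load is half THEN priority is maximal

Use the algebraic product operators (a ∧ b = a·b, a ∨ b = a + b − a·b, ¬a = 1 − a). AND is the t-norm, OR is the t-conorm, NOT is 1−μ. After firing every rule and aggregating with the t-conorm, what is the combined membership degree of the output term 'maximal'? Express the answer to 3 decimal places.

R1: half=0.43, near=0.08; AND[a·b] → w = 0.0344
R2: far=0.56, half=0.43; AND[a·b] → w = 0.2408
R3: far=0.56, half=0.43; OR[a + b − a·b] → w = 0.7492
R4: far=0.56, half=0.43; AND[a·b] → w = 0.2408
Rules with consequent 'maximal': {R3, R4} → strengths 0.7492, 0.2408
Aggregate via t-conorm [a + b − a·b]: 0.8096

0.810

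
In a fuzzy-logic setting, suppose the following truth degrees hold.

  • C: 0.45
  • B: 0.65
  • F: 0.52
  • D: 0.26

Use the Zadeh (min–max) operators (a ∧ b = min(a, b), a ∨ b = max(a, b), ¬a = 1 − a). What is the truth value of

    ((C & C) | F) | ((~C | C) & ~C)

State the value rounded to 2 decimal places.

0.55

C & C = min(a, b) on (0.45, 0.45) = 0.45
(C & C) | F = max(a, b) on (0.45, 0.52) = 0.52
~C = 1 − 0.45 = 0.55
~C | C = max(a, b) on (0.55, 0.45) = 0.55
~C = 1 − 0.45 = 0.55
(~C | C) & ~C = min(a, b) on (0.55, 0.55) = 0.55
((C & C) | F) | ((~C | C) & ~C) = max(a, b) on (0.52, 0.55) = 0.55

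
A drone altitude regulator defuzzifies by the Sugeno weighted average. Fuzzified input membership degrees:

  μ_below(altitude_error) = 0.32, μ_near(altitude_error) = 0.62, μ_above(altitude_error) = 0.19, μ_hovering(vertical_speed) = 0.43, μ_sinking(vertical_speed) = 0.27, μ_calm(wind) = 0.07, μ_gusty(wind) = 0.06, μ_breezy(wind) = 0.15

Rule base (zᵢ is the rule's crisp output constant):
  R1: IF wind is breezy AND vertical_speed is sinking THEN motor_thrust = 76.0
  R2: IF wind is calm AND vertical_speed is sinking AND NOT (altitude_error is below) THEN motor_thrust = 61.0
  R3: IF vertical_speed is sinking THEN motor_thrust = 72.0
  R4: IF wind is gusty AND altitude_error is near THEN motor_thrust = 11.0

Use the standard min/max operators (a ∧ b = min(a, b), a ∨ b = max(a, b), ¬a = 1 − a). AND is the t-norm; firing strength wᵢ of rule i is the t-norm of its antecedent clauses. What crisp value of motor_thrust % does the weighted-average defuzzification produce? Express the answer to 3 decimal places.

R1 (z=76.0): breezy=0.15, sinking=0.27; AND[min(a, b)] → w = 0.15
R2 (z=61.0): calm=0.07, sinking=0.27, ¬below=1−0.32=0.68; AND[min(a, b)] → w = 0.07
R3 (z=72.0): sinking=0.27 → w = 0.27
R4 (z=11.0): gusty=0.06, near=0.62; AND[min(a, b)] → w = 0.06
Weighted average = (0.15·76.0 + 0.07·61.0 + 0.27·72.0 + 0.06·11.0) / (0.15 + 0.07 + 0.27 + 0.06)
  = 35.7700 / 0.5500 = 65.036

65.036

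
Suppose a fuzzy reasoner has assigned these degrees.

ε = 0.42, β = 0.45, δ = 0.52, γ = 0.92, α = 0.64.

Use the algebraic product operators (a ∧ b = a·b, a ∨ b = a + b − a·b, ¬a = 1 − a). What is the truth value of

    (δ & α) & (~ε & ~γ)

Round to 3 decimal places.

δ & α = a·b on (0.5200, 0.6400) = 0.3328
~ε = 1 − 0.4200 = 0.5800
~γ = 1 − 0.9200 = 0.0800
~ε & ~γ = a·b on (0.5800, 0.0800) = 0.0464
(δ & α) & (~ε & ~γ) = a·b on (0.3328, 0.0464) = 0.0154

0.015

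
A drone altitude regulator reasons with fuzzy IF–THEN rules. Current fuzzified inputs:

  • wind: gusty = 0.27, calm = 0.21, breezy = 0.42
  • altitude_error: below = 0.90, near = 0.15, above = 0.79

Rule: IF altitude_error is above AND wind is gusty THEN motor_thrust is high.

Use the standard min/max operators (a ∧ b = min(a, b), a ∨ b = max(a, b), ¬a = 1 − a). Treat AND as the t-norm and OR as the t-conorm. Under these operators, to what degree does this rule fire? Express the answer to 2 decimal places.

firing strength: above=0.79, gusty=0.27; AND[min(a, b)] → w = 0.27

0.27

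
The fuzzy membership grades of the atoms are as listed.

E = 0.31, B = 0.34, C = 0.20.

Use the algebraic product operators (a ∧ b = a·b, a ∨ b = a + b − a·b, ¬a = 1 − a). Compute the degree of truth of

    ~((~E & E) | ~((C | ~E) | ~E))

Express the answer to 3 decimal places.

~E = 1 − 0.3100 = 0.6900
~E & E = a·b on (0.6900, 0.3100) = 0.2139
~E = 1 − 0.3100 = 0.6900
C | ~E = a + b − a·b on (0.2000, 0.6900) = 0.7520
~E = 1 − 0.3100 = 0.6900
(C | ~E) | ~E = a + b − a·b on (0.7520, 0.6900) = 0.9231
~((C | ~E) | ~E) = 1 − 0.9231 = 0.0769
(~E & E) | ~((C | ~E) | ~E) = a + b − a·b on (0.2139, 0.0769) = 0.2743
~((~E & E) | ~((C | ~E) | ~E)) = 1 − 0.2743 = 0.7257

0.726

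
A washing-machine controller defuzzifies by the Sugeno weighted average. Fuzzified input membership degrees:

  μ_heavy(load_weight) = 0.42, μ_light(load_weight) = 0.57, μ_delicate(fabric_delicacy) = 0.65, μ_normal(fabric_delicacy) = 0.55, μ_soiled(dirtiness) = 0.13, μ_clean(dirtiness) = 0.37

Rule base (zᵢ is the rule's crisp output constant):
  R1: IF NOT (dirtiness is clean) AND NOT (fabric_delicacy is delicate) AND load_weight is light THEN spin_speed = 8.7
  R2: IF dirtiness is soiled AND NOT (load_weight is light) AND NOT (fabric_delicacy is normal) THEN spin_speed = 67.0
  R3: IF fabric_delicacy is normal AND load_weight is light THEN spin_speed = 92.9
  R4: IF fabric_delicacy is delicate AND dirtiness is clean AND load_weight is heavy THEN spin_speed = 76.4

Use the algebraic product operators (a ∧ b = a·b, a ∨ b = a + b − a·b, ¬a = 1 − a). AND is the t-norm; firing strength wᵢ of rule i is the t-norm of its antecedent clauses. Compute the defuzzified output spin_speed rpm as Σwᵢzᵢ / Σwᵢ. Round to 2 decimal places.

R1 (z=8.7): ¬clean=1−0.37=0.63, ¬delicate=1−0.65=0.35, light=0.57; AND[a·b] → w = 0.1257
R2 (z=67.0): soiled=0.13, ¬light=1−0.57=0.43, ¬normal=1−0.55=0.45; AND[a·b] → w = 0.0252
R3 (z=92.9): normal=0.55, light=0.57; AND[a·b] → w = 0.3135
R4 (z=76.4): delicate=0.65, clean=0.37, heavy=0.42; AND[a·b] → w = 0.1010
Weighted average = (0.1257·8.7 + 0.0252·67.0 + 0.3135·92.9 + 0.1010·76.4) / (0.1257 + 0.0252 + 0.3135 + 0.1010)
  = 39.6202 / 0.5653 = 70.08

70.08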